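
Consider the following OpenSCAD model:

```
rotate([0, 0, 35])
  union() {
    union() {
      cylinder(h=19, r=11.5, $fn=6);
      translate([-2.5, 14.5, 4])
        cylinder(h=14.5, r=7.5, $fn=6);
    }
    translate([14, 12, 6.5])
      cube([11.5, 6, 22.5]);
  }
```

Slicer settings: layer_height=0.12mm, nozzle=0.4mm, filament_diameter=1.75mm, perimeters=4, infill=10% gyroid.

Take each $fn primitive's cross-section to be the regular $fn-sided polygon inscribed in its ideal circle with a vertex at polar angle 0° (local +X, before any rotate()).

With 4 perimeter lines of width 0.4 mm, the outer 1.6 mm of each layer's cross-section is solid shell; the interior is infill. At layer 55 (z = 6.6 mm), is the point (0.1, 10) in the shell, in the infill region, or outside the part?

At z = 6.6 mm: the cylinder: section is a regular 6-gon, circumradius r=11.5; the r=7.5 cylinder at (-2.5, 14.5) gives a regular 6-gon of circumradius 7.5 (constant along its height); Merging all regions: the regions partially overlap (shared area 15.72 mm²), so overlapping operands fuse into one piece — 1 connected region; the cube at (14, 12) (footprint 11.5×6) is included at this height; Combining (union): the 2 present regions are separate (no shared area or edge), so areas and boundary lengths simply add and each stays a separate island — 2 connected regions; (rotated 35° about Z; rotation is an isometry so areas/perimeters/island counts are preserved). Overall, the cross-section has 2 separate islands. Undo the 35° rotation: the query point maps to (5.818, 8.134) in the un-rotated model frame. The nearest boundary edge runs (5.75, 9.96)→(11.50, 0.00); distance from the point to it = 0.85 mm. (Shell/infill is judged within the island containing the point — the largest one.) The point is inside the cross-section, 0.85 mm from the nearest boundary — within the 1.6 mm shell band (4 × 0.4).

shell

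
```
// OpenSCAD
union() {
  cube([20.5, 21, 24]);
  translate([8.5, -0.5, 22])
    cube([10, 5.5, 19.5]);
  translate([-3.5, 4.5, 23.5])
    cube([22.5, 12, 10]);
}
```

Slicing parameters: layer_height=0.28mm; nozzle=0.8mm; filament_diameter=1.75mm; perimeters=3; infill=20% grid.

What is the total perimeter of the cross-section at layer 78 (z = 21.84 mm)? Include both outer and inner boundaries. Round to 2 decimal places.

At z = 21.84 mm: the cube is present — its section is the full 20.5×21 rectangle (perimeter 83.00 mm); the cube at (8.5, -0.5) does not reach this height (z outside [22, 41.5]); the cube at (-3.5, 4.5) is absent (z outside [23.5, 33.5]); Taking the union: only the 20.5×21 cube is present, so the union is just that shape — boundary = 83.00 mm. Overall, the cross-section is a single solid region. Total boundary length (outer) = 83.00 mm.

83.00 mm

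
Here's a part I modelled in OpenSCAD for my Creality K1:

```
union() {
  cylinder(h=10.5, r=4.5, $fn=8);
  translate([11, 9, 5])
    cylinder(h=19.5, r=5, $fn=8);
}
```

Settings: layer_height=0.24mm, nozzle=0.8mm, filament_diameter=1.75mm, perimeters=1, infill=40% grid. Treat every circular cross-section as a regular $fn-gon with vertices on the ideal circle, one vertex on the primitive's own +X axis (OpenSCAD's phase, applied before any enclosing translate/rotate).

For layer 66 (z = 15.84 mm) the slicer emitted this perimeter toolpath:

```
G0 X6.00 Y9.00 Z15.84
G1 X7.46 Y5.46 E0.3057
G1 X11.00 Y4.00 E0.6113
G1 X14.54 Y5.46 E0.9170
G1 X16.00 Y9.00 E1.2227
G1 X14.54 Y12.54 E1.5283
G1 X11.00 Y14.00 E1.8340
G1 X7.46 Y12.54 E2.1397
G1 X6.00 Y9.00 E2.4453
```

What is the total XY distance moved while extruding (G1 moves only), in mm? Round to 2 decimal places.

30.63 mm

Sum the Euclidean lengths of each G1 segment: total = 30.63 mm.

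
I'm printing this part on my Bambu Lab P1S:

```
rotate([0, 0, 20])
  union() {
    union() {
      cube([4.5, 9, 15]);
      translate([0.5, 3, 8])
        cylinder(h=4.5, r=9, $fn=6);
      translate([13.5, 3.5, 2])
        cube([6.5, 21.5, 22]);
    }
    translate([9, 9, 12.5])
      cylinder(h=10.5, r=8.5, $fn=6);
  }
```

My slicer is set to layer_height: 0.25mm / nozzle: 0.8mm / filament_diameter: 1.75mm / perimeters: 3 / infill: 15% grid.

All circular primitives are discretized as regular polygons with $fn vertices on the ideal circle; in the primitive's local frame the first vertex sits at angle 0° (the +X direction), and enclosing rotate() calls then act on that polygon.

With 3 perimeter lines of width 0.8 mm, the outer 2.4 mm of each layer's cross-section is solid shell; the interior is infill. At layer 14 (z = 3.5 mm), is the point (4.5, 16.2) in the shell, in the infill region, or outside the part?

outside

At z = 3.5 mm: the cube is present — its section is the full 4.5×9 rectangle; the cylinder at (0.5, 3) is not intersected at this z (z outside [8, 12.5]); the 6.5×21.5 cube at (13.5, 3.5) contributes its full rectangle; Merging all regions: the 2 present regions are separate (no shared area or edge), so areas and boundary lengths simply add and each stays a separate island — 2 connected regions; the cylinder at (9, 9) is absent (z outside [12.5, 23]); Combining (union): only that combined region is present, so the union is just that shape — 2 connected regions; (rotated 20° about Z; rotation is an isometry so areas/perimeters/island counts are preserved). Overall, the cross-section has 2 separate islands. Undo the 20° rotation: the query point maps to (9.769, 13.684) in the un-rotated model frame. The nearest boundary edge runs (13.50, 3.50)→(13.50, 25.00); distance from the point to it = 3.73 mm. The point is not inside any of the regions above, so it lies outside the cross-section (3.73 mm from the nearest boundary).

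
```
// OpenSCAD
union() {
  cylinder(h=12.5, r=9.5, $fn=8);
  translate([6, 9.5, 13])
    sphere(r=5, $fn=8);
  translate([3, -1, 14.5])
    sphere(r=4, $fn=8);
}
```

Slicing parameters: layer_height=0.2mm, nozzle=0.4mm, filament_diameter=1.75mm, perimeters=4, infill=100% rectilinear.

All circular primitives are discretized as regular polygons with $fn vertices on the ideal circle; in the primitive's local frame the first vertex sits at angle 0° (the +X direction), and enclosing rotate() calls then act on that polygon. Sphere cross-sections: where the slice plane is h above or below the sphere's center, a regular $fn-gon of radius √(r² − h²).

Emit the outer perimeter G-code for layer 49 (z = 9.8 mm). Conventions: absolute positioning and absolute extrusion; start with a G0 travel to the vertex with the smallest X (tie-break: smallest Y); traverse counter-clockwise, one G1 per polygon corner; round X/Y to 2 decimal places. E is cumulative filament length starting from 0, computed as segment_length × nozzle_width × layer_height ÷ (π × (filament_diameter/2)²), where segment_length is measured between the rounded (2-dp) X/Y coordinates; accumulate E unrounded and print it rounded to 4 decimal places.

G0 X-9.50 Y0.00 Z9.80
G1 X-6.72 Y-6.72 E0.2419
G1 X0.00 Y-9.50 E0.4838
G1 X6.72 Y-6.72 E0.7256
G1 X9.50 Y0.00 E0.9675
G1 X6.99 Y6.07 E1.1860
G1 X8.72 Y6.78 E1.2482
G1 X9.84 Y9.50 E1.3460
G1 X8.72 Y12.22 E1.4439
G1 X6.00 Y13.34 E1.5417
G1 X3.28 Y12.22 E1.6395
G1 X2.16 Y9.50 E1.7374
G1 X2.61 Y8.42 E1.7763
G1 X0.00 Y9.50 E1.8702
G1 X-6.72 Y6.72 E2.1121
G1 X-9.50 Y0.00 E2.3540

At z = 9.8 mm: the r=9.5 cylinder gives a regular 8-gon of circumradius 9.5 (constant along its height); the sphere at (6, 9.5): section is a regular 8-gon, circumradius = √(r²−h²) = √(5²−3.2²) = 3.842; the sphere at (3, -1) is not intersected at this z (|z−center|=4.700 > r=4); Combining (union): the regions partially overlap (shared area 5.01 mm²), so overlapping operands fuse into one piece — 1 connected region. The outline is a single polygon with 15 vertices. Extrusion per mm of travel: 0.4 × 0.2 / (π × 0.875²) = 0.033260. Accumulating E over each segment gives final E = 2.3540.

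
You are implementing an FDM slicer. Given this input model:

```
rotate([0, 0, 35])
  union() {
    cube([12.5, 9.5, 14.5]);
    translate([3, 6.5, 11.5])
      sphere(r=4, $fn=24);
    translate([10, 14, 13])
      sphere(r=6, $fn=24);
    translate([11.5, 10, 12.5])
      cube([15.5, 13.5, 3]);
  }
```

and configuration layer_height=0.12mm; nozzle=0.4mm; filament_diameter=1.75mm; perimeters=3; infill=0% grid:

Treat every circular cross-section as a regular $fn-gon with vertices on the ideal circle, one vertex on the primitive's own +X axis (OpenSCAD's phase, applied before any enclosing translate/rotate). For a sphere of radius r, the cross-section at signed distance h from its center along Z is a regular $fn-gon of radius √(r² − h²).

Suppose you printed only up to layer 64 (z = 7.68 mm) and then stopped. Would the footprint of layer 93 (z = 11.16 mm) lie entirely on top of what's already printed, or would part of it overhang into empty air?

part overhangs

Compare the two slices. At z = 7.68: the 12.5×9.5 cube contributes its full rectangle (area 118.75 mm²); the r=4 sphere at (3, 6.5) slices to a regular 24-gon of circumradius 1.186 (√(r²−h²) with h=3.82 from center) (area = (24/2)·1.186²·sin(360°/24) = 4.37 mm²); the sphere at (10, 14): section is a regular 24-gon, circumradius = √(r²−h²) = √(6²−5.32²) = 2.774 (area = (24/2)·2.774²·sin(360°/24) = 23.91 mm²); the cube at (11.5, 10) is not intersected at this z (z outside [12.5, 15.5]); Merging all regions: the regions partially overlap — summed areas 147.03 mm² minus the doubly-counted overlap 4.37 mm² gives 142.66 mm² — area = 142.66 mm²; (whole slice rotated 35° about Z — lengths, areas and connectivity unchanged). At z = 11.16: the cube (footprint 12.5×9.5) is included at this height (area 118.75 mm²); the r=4 sphere at (3, 6.5) contributes a regular 24-gon of circumradius √(4²−0.34²) = 3.986 (area = (24/2)·3.986²·sin(360°/24) = 49.33 mm²); the sphere at (10, 14): section is a regular 24-gon, circumradius = √(r²−h²) = √(6²−1.84²) = 5.711 (area = (24/2)·5.711²·sin(360°/24) = 101.29 mm²); the cube at (11.5, 10) does not reach this height (z outside [12.5, 15.5]); Combining (union): the regions partially overlap — summed areas 269.38 mm² minus the doubly-counted overlap 47.77 mm² gives 221.61 mm² — area = 221.61 mm²; (rotated 35° about Z; rotation is an isometry so areas/perimeters/island counts are preserved). Checking containment: at z = 11.16 the cross-section extends beyond the z = 7.68 cross-section by about 78.96 mm².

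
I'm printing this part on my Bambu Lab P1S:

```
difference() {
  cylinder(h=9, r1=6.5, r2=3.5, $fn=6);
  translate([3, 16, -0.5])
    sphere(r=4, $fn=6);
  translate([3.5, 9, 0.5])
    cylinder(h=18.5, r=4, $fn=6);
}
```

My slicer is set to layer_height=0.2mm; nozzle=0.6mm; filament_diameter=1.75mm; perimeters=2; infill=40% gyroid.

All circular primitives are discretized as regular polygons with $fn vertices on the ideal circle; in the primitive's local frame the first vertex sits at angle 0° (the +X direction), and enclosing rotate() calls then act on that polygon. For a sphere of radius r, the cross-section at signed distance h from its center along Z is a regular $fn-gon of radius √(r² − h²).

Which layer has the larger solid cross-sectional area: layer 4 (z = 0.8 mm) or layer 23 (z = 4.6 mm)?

layer 4 (z = 0.8 mm)

Layer 4 (z = 0.8): the cone contributes a regular 6-gon of circumradius 6.233 (interpolated between r1=6.5 and r2=3.5 at t=0.089) (area = (6/2)·6.233²·sin(360°/6) = 100.95 mm²); the r=4 sphere at (3, 16) slices to a regular 6-gon of circumradius 3.783 (√(r²−h²) with h=1.3 from center) (area = (6/2)·3.783²·sin(360°/6) = 37.18 mm²); the cylinder at (3.5, 9): section is a regular 6-gon, circumradius r=4 (area = (6/2)·4.000²·sin(360°/6) = 41.57 mm²); Taking the first minus the rest: starting from the cone (100.95 mm²), the r=4 sphere at (3, 16) misses the remaining region (no effect); the r=4 cylinder at (3.5, 9) misses the remaining region (no effect) — area = 100.95 mm². So its area = 100.95 mm². Layer 23 (z = 4.6): the cone (r1=6.5→r2=3.5) has section circumradius 4.967 here — a regular 6-gon (area = (6/2)·4.967²·sin(360°/6) = 64.09 mm²); the sphere at (3, 16) is not intersected at this z (|z−center|=5.100 > r=4); the cylinder at (3.5, 9): section is a regular 6-gon, circumradius r=4 (area = (6/2)·4.000²·sin(360°/6) = 41.57 mm²); Taking the first minus the rest: starting from the cone (64.09 mm²), the r=4 cylinder at (3.5, 9) misses the remaining region (no effect) — area = 64.09 mm². So its area = 64.09 mm². Layer 4 is larger (100.95 vs 64.09 mm²).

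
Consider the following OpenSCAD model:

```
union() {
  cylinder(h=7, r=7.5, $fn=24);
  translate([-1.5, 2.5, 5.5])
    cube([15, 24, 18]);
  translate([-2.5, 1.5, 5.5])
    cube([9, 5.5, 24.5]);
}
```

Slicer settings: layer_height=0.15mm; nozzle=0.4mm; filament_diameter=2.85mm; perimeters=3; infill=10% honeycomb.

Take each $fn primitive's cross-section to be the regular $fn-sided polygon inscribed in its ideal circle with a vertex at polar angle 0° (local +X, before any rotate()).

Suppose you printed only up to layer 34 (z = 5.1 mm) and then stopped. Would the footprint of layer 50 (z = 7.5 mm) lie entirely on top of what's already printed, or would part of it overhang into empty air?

part overhangs

Compare the two slices. At z = 5.1: the r=7.5 cylinder gives a regular 24-gon of circumradius 7.5 (constant along its height) (area = (24/2)·7.500²·sin(360°/24) = 174.70 mm²); the cube at (-1.5, 2.5) is absent (z outside [5.5, 23.5]); the cube at (-2.5, 1.5) is absent (z outside [5.5, 30]); Combining (union): only the r=7.5 cylinder is present, so the union is just that shape — area = 174.70 mm². At z = 7.5: the cylinder is not intersected at this z (z outside [0, 7]); the 15×24 cube at (-1.5, 2.5) contributes its full rectangle (area 360.00 mm²); the 9×5.5 cube at (-2.5, 1.5) contributes its full rectangle (area 49.50 mm²); Taking the union: the regions partially overlap — summed areas 409.50 mm² minus the doubly-counted overlap 36.00 mm² gives 373.50 mm² — area = 373.50 mm². Checking containment: at z = 7.5 the cross-section extends beyond the z = 5.1 cross-section by about 327.27 mm².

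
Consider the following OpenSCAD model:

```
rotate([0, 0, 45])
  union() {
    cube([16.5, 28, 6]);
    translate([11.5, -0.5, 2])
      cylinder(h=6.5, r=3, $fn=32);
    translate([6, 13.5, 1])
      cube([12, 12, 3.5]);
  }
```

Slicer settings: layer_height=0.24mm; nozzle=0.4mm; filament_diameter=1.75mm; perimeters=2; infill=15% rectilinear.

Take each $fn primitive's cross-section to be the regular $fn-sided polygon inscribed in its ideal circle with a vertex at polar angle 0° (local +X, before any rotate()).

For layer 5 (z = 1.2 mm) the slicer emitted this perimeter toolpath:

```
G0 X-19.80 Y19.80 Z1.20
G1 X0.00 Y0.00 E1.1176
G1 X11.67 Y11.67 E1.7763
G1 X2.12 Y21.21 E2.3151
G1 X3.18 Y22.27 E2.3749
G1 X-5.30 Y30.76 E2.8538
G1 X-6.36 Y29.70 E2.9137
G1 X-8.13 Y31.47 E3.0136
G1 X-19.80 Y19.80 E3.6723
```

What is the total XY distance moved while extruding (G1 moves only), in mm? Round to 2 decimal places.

92.01 mm

Sum the Euclidean lengths of each G1 segment: total = 92.01 mm.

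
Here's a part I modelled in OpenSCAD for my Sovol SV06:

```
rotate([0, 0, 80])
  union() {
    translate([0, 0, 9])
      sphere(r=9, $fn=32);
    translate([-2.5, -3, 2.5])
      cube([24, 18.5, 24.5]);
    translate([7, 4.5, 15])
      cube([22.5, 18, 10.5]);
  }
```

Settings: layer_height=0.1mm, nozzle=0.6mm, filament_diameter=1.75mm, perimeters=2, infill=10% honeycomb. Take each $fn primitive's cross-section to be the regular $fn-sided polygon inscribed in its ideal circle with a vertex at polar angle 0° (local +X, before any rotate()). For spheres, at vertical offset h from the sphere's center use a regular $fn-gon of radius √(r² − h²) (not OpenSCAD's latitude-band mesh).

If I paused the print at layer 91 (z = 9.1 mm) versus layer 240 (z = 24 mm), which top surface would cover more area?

Layer 91 (z = 9.1): the r=9 sphere contributes a regular 32-gon of circumradius √(9²−0.1²) = 8.999 (area = (32/2)·8.999²·sin(360°/32) = 252.81 mm²); the cube at (-2.5, -3) (footprint 24×18.5) is included at this height (area 444.00 mm²); the cube at (7, 4.5) is not intersected at this z (z outside [15, 25.5]); Merging all regions: the regions partially overlap — summed areas 696.81 mm² minus the doubly-counted overlap 119.23 mm² gives 577.57 mm² — area = 577.57 mm²; (rotated 80° about Z; rotation is an isometry so areas/perimeters/island counts are preserved). So its area = 577.57 mm². Layer 240 (z = 24): the sphere is not intersected at this z (|z−center|=15.000 > r=9); the 24×18.5 cube at (-2.5, -3) contributes its full rectangle (area 444.00 mm²); the 22.5×18 cube at (7, 4.5) contributes its full rectangle (area 405.00 mm²); Merging all regions: the regions partially overlap — summed areas 849.00 mm² minus the doubly-counted overlap 159.50 mm² gives 689.50 mm² — area = 689.50 mm²; (whole slice rotated 80° about Z — lengths, areas and connectivity unchanged). So its area = 689.50 mm². Layer 240 is larger (689.50 vs 577.57 mm²).

layer 240 (z = 24 mm)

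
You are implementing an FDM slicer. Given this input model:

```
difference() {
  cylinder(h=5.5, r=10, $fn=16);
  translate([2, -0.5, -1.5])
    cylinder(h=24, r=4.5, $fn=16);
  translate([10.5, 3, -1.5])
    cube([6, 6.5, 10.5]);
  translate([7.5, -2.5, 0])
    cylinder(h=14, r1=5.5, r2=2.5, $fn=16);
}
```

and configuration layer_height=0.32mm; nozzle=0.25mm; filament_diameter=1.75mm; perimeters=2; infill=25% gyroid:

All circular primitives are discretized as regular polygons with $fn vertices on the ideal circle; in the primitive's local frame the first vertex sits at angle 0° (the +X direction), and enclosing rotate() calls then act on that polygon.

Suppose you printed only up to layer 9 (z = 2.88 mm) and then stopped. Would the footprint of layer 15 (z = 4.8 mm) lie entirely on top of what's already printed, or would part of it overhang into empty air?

part overhangs

Compare the two slices. At z = 2.88: the r=10 cylinder gives a regular 16-gon of circumradius 10 (constant along its height) (area = (16/2)·10.000²·sin(360°/16) = 306.15 mm²); the cylinder at (2, -0.5): section is a regular 16-gon, circumradius r=4.5 (area = (16/2)·4.500²·sin(360°/16) = 61.99 mm²); the cube at (10.5, 3) (footprint 6×6.5) is included at this height (area 39.00 mm²); the cone at (7.5, -2.5) contributes a regular 16-gon of circumradius 4.883 (interpolated between r1=5.5 and r2=2.5 at t=0.206) (area = (16/2)·4.883²·sin(360°/16) = 72.99 mm²); Taking the first minus the rest: starting from the r=10 cylinder (306.15 mm²), the r=4.5 cylinder at (2, -0.5) lies wholly inside it (removes its full 61.99 mm² and its 28.09 mm outline becomes a hole wall); the 6×6.5 cube at (10.5, 3) misses the remaining region (no effect); the cone at (7.5, -2.5) partially overlaps it — only the 34.51 mm² overlap (of its 72.99 mm²) is removed, clipping the outline — area = 209.65 mm². At z = 4.8: the r=10 cylinder contributes a regular 16-gon of circumradius 10 (area = (16/2)·10.000²·sin(360°/16) = 306.15 mm²); the r=4.5 cylinder at (2, -0.5) contributes a regular 16-gon of circumradius 4.5 (area = (16/2)·4.500²·sin(360°/16) = 61.99 mm²); the cube at (10.5, 3) (footprint 6×6.5) is included at this height (area 39.00 mm²); the cone at (7.5, -2.5): at t=0.343 of its height the radius interpolates to r₁+(r₂−r₁)t = 4.471, giving a regular 16-gon of that circumradius (area = (16/2)·4.471²·sin(360°/16) = 61.21 mm²); Subtracting the remaining from the first: starting from the r=10 cylinder (306.15 mm²), the r=4.5 cylinder at (2, -0.5) lies wholly inside it (removes its full 61.99 mm² and its 28.09 mm outline becomes a hole wall); the 6×6.5 cube at (10.5, 3) misses the remaining region (no effect); the cone at (7.5, -2.5) partially overlaps it — only the 31.05 mm² overlap (of its 61.21 mm²) is removed, clipping the outline — area = 213.10 mm². Checking containment: at z = 4.8 the cross-section extends beyond the z = 2.88 cross-section by about 3.46 mm².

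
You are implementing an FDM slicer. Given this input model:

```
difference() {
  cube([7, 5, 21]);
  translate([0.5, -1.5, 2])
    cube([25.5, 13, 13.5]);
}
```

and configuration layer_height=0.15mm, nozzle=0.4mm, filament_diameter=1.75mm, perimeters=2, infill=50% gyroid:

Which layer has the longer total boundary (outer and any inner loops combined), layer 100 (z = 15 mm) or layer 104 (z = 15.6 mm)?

layer 104 (z = 15.6 mm)

Layer 100 (z = 15): the 7×5 cube contributes its full rectangle (perimeter 24.00 mm); the 25.5×13 cube at (0.5, -1.5) contributes its full rectangle (perimeter 77.00 mm); Taking the first minus the rest: starting from the 7×5 cube, the 25.5×13 cube at (0.5, -1.5) partially overlaps it — only the 32.50 mm² overlap (of its 331.50 mm²) is removed, clipping the outline — boundary = 11.00 mm. So its perimeter = 11.00 mm. Layer 104 (z = 15.6): the cube is present — its section is the full 7×5 rectangle (perimeter 24.00 mm); the cube at (0.5, -1.5) is absent (z outside [2, 15.5]); Subtracting the remaining from the first: none of the subtracted shapes is present at this height, so the 7×5 cube is unchanged — boundary = 24.00 mm. So its perimeter = 24.00 mm. Layer 104 is larger (24.00 vs 11.00 mm).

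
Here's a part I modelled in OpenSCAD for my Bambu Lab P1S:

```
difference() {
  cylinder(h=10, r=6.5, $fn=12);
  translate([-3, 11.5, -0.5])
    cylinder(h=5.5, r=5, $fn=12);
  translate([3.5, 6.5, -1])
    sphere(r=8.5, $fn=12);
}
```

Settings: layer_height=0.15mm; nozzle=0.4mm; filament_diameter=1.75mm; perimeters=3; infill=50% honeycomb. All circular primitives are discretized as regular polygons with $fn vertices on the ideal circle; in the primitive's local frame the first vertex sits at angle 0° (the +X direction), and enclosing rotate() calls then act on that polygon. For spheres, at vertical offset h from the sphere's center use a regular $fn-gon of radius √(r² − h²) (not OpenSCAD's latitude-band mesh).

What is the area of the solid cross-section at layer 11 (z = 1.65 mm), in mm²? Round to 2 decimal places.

68.39 mm²

At z = 1.65 mm: the r=6.5 cylinder contributes a regular 12-gon of circumradius 6.5 (area = (12/2)·6.500²·sin(360°/12) = 126.75 mm²); the r=5 cylinder at (-3, 11.5) contributes a regular 12-gon of circumradius 5 (area = (12/2)·5.000²·sin(360°/12) = 75.00 mm²); the sphere at (3.5, 6.5): section is a regular 12-gon, circumradius = √(r²−h²) = √(8.5²−2.65²) = 8.076 (area = (12/2)·8.076²·sin(360°/12) = 195.68 mm²); Taking the first minus the rest: starting from the r=6.5 cylinder (126.75 mm²), the r=5 cylinder at (-3, 11.5) misses the remaining region (no effect); the r=8.5 sphere at (3.5, 6.5) partially overlaps it — only the 58.36 mm² overlap (of its 195.68 mm²) is removed, clipping the outline — area = 68.39 mm². Overall, the cross-section is a single solid region. Net area = 68.39 mm².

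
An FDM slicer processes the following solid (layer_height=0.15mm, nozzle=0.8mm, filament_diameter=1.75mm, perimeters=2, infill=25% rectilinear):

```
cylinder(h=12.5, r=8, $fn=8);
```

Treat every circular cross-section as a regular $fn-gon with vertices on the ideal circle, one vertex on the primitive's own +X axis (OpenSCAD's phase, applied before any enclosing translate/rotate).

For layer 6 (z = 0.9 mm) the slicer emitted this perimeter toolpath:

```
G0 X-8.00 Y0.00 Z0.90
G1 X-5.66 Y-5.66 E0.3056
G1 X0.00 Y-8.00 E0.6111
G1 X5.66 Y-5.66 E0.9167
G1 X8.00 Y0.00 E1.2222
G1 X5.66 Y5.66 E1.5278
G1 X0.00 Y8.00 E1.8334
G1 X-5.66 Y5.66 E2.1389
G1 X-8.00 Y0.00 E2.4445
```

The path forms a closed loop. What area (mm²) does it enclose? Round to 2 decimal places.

181.12 mm²

Apply the shoelace formula to the sequence of (X, Y) vertices; enclosed area = 181.12 mm².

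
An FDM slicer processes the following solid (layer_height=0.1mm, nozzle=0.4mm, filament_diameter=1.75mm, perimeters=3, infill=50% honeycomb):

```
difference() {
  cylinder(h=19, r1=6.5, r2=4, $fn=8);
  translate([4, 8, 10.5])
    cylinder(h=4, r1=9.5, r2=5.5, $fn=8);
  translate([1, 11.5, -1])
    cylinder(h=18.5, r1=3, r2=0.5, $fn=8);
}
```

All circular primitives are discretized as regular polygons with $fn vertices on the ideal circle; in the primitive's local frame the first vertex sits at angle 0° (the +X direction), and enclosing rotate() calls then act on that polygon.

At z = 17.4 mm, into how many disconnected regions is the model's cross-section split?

At z = 17.4 mm: the cone contributes a regular 8-gon of circumradius 4.211 (interpolated between r1=6.5 and r2=4 at t=0.916); the cone at (4, 8) is absent (z outside [10.5, 14.5]); the cone at (1, 11.5) contributes a regular 8-gon of circumradius 0.514 (interpolated between r1=3 and r2=0.5 at t=0.995); Taking the first minus the rest: starting from the cone, the cone at (1, 11.5) misses the remaining region (no effect) — 1 connected region. The result has 1 disconnected region.

1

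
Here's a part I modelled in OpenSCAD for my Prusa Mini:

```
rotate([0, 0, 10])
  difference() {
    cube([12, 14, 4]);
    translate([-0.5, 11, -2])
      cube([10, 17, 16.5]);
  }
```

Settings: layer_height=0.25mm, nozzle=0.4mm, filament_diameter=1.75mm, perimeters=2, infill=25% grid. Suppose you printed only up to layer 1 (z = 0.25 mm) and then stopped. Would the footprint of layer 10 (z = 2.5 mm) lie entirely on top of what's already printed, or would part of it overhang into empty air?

entirely on top

Compare the two slices. At z = 0.25: the cube is present — its section is the full 12×14 rectangle (area 168.00 mm²); the 10×17 cube at (-0.5, 11) contributes its full rectangle (area 170.00 mm²); After the difference (first − rest): starting from the 12×14 cube (168.00 mm²), the 10×17 cube at (-0.5, 11) partially overlaps it — only the 28.50 mm² overlap (of its 170.00 mm²) is removed, clipping the outline — area = 139.50 mm²; (whole slice rotated 10° about Z — lengths, areas and connectivity unchanged). At z = 2.5: the cube (footprint 12×14) is included at this height (area 168.00 mm²); the cube at (-0.5, 11) (footprint 10×17) is included at this height (area 170.00 mm²); Taking the first minus the rest: starting from the 12×14 cube (168.00 mm²), the 10×17 cube at (-0.5, 11) partially overlaps it — only the 28.50 mm² overlap (of its 170.00 mm²) is removed, clipping the outline — area = 139.50 mm²; (whole slice rotated 10° about Z — lengths, areas and connectivity unchanged). Checking containment: the cross-section at z = 2.5 is a subset of the cross-section at z = 0.25.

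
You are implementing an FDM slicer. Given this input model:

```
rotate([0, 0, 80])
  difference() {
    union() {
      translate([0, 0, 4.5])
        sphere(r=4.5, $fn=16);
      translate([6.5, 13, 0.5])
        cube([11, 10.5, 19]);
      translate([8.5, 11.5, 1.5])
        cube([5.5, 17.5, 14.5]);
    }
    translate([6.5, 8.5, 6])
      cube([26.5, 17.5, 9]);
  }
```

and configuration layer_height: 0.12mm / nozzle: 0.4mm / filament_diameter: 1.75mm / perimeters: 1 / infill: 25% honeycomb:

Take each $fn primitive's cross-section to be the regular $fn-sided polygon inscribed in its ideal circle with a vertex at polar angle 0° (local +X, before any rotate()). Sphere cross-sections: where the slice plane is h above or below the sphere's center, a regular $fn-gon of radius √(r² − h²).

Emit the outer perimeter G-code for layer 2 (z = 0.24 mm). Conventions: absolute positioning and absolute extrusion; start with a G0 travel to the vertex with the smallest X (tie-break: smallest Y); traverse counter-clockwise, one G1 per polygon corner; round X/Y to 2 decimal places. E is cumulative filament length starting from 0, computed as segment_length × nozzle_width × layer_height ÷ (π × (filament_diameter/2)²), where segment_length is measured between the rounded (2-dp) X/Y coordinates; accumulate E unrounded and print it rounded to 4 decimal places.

G0 X-1.43 Y0.25 Z0.24
G1 X-1.42 Y-0.31 E0.0112
G1 X-1.19 Y-0.83 E0.0225
G1 X-0.78 Y-1.22 E0.0338
G1 X-0.25 Y-1.43 E0.0452
G1 X0.31 Y-1.42 E0.0564
G1 X0.83 Y-1.19 E0.0677
G1 X1.22 Y-0.78 E0.0790
G1 X1.43 Y-0.25 E0.0904
G1 X1.42 Y0.31 E0.1016
G1 X1.19 Y0.83 E0.1129
G1 X0.78 Y1.22 E0.1242
G1 X0.25 Y1.43 E0.1356
G1 X-0.31 Y1.42 E0.1468
G1 X-0.83 Y1.19 E0.1581
G1 X-1.22 Y0.78 E0.1694
G1 X-1.43 Y0.25 E0.1808

At z = 0.24 mm: the sphere: section is a regular 16-gon, circumradius = √(r²−h²) = √(4.5²−4.26²) = 1.450; the cube at (6.5, 13) is absent (z outside [0.5, 19.5]); the cube at (8.5, 11.5) is not intersected at this z (z outside [1.5, 16]); Combining (union): only the r=4.5 sphere is present, so the union is just that shape — 1 connected region; the cube at (6.5, 8.5) does not reach this height (z outside [6, 15]); After the difference (first − rest): none of the subtracted shapes is present at this height, so that combined region is unchanged — 1 connected region; (whole slice rotated 80° about Z — lengths, areas and connectivity unchanged). The outline is a single polygon with 16 vertices. Extrusion per mm of travel: 0.4 × 0.12 / (π × 0.875²) = 0.019956. Accumulating E over each segment gives final E = 0.1808.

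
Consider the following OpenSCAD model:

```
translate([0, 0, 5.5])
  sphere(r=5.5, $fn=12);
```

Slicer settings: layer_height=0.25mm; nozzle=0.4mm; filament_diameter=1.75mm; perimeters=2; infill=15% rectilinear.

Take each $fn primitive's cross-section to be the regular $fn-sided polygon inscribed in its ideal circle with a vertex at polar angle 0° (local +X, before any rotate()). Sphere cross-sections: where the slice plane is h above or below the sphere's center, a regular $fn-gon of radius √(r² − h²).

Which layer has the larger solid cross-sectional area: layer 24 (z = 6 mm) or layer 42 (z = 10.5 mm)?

layer 24 (z = 6 mm)

Layer 24 (z = 6): the r=5.5 sphere contributes a regular 12-gon of circumradius √(5.5²−0.5²) = 5.477 (area = (12/2)·5.477²·sin(360°/12) = 90.00 mm²). So its area = 90.00 mm². Layer 42 (z = 10.5): the r=5.5 sphere contributes a regular 12-gon of circumradius √(5.5²−5²) = 2.291 (area = (12/2)·2.291²·sin(360°/12) = 15.75 mm²). So its area = 15.75 mm². Layer 24 is larger (90.00 vs 15.75 mm²).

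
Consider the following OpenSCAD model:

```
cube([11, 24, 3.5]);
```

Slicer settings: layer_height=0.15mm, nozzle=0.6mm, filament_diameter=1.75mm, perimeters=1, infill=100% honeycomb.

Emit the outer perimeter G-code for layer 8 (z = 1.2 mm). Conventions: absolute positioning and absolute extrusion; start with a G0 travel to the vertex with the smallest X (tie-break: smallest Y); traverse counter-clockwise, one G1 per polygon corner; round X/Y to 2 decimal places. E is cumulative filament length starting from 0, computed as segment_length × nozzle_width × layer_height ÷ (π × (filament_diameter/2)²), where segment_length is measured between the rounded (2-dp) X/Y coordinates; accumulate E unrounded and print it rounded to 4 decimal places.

At z = 1.2 mm: the cube (footprint 11×24) is included at this height. The outline is a single polygon with 4 vertices. Extrusion per mm of travel: 0.6 × 0.15 / (π × 0.875²) = 0.037418. Accumulating E over each segment gives final E = 2.6192.

G0 X0.00 Y0.00 Z1.20
G1 X11.00 Y0.00 E0.4116
G1 X11.00 Y24.00 E1.3096
G1 X0.00 Y24.00 E1.7212
G1 X0.00 Y0.00 E2.6192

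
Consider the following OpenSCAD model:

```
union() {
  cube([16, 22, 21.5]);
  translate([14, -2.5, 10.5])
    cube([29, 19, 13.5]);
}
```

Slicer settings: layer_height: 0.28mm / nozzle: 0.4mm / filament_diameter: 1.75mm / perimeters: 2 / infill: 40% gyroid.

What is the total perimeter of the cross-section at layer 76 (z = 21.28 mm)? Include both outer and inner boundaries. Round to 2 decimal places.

At z = 21.28 mm: the 16×22 cube contributes its full rectangle (perimeter 76.00 mm); the cube at (14, -2.5) is present — its section is the full 29×19 rectangle (perimeter 96.00 mm); Merging all regions: the regions partially overlap (shared area 33.00 mm²), so the edge portions inside another operand are dropped and the merged outline is re-measured after clipping — boundary = 135.00 mm. Overall, the cross-section is a single solid region. Total boundary length (outer) = 135.00 mm.

135.00 mm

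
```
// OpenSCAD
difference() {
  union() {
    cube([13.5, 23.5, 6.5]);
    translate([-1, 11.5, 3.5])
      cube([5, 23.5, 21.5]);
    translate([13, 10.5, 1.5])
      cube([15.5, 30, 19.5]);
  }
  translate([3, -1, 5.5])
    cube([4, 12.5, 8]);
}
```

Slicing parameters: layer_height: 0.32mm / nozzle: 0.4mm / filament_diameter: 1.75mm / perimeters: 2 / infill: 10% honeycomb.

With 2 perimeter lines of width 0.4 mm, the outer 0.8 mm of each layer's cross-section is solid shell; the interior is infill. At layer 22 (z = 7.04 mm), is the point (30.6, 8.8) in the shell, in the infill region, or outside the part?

outside

At z = 7.04 mm: the cube is absent (z outside [0, 6.5]); the 5×23.5 cube at (-1, 11.5) contributes its full rectangle; the cube at (13, 10.5) (footprint 15.5×30) is included at this height; Taking the union: the 2 present regions are separate (no shared area or edge), so areas and boundary lengths simply add and each stays a separate island — 2 connected regions; the cube at (3, -1) is present — its section is the full 4×12.5 rectangle; After the difference (first − rest): starting from the result so far, the 4×12.5 cube at (3, -1) misses the remaining region (no effect) — 2 connected regions. Overall, the cross-section has 2 separate islands. The nearest boundary edge runs (28.50, 10.50)→(13.00, 10.50); distance from the point to it = 2.70 mm. The point is not inside any of the regions above, so it lies outside the cross-section (2.70 mm from the nearest boundary).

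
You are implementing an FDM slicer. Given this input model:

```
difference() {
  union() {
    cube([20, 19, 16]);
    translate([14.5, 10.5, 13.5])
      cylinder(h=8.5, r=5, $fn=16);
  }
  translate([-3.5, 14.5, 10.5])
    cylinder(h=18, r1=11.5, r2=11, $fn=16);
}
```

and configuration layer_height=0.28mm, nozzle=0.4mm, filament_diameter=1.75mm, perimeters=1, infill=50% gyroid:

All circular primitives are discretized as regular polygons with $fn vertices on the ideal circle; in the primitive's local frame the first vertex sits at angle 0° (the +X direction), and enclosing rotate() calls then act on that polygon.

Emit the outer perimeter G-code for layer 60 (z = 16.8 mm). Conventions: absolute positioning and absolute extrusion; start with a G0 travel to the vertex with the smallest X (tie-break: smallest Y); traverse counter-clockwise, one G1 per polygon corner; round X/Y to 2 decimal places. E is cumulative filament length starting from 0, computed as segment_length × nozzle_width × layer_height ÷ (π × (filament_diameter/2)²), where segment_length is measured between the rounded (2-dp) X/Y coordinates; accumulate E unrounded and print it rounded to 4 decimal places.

G0 X9.50 Y10.50 Z16.80
G1 X9.88 Y8.59 E0.0907
G1 X10.96 Y6.96 E0.1817
G1 X12.59 Y5.88 E0.2728
G1 X14.50 Y5.50 E0.3635
G1 X16.41 Y5.88 E0.4541
G1 X18.04 Y6.96 E0.5452
G1 X19.12 Y8.59 E0.6362
G1 X19.50 Y10.50 E0.7269
G1 X19.12 Y12.41 E0.8176
G1 X18.04 Y14.04 E0.9086
G1 X16.41 Y15.12 E0.9997
G1 X14.50 Y15.50 E1.0904
G1 X12.59 Y15.12 E1.1811
G1 X10.96 Y14.04 E1.2721
G1 X9.88 Y12.41 E1.3632
G1 X9.50 Y10.50 E1.4538

At z = 16.8 mm: the cube is not intersected at this z (z outside [0, 16]); the r=5 cylinder at (14.5, 10.5) contributes a regular 16-gon of circumradius 5; Combining (union): only the r=5 cylinder at (14.5, 10.5) is present, so the union is just that shape — 1 connected region; the cone at (-3.5, 14.5) contributes a regular 16-gon of circumradius 11.325 (interpolated between r1=11.5 and r2=11 at t=0.350); After the difference (first − rest): starting from that combined region, the cone at (-3.5, 14.5) misses the remaining region (no effect) — 1 connected region. The outline is a single polygon with 16 vertices. Extrusion per mm of travel: 0.4 × 0.28 / (π × 0.875²) = 0.046564. Accumulating E over each segment gives final E = 1.4538.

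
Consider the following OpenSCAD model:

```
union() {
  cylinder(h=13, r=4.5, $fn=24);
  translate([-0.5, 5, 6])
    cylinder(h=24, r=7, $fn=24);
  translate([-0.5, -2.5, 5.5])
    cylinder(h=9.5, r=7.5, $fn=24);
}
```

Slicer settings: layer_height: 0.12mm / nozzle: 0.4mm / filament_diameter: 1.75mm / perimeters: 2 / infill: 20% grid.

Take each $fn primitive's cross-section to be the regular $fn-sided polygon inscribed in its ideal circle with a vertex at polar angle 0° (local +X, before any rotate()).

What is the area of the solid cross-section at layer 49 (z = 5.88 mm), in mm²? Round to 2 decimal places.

174.70 mm²

At z = 5.88 mm: the r=4.5 cylinder contributes a regular 24-gon of circumradius 4.5 (area = (24/2)·4.500²·sin(360°/24) = 62.89 mm²); the cylinder at (-0.5, 5) is not intersected at this z (z outside [6, 30]); the r=7.5 cylinder at (-0.5, -2.5) contributes a regular 24-gon of circumradius 7.5 (area = (24/2)·7.500²·sin(360°/24) = 174.70 mm²); Taking the union: the r=4.5 cylinder lies entirely inside the r=7.5 cylinder at (-0.5, -2.5), so the union is just the r=7.5 cylinder at (-0.5, -2.5) — area = 174.70 mm². Overall, the cross-section is a single solid region. Net area = 174.70 mm².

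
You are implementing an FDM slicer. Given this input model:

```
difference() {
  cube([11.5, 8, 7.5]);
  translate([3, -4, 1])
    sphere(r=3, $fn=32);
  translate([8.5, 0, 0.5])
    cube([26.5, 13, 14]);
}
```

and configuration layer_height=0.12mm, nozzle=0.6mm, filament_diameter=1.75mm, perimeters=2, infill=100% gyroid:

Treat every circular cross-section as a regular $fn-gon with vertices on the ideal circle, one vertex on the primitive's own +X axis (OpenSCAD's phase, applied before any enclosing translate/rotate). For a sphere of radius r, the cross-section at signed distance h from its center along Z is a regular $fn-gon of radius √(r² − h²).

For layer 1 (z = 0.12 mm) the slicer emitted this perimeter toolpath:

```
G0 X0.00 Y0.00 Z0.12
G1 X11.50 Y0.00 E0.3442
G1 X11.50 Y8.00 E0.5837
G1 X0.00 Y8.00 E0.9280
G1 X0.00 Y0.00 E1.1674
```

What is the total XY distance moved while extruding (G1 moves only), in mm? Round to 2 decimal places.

Sum the Euclidean lengths of each G1 segment: total = 39.00 mm.

39.00 mm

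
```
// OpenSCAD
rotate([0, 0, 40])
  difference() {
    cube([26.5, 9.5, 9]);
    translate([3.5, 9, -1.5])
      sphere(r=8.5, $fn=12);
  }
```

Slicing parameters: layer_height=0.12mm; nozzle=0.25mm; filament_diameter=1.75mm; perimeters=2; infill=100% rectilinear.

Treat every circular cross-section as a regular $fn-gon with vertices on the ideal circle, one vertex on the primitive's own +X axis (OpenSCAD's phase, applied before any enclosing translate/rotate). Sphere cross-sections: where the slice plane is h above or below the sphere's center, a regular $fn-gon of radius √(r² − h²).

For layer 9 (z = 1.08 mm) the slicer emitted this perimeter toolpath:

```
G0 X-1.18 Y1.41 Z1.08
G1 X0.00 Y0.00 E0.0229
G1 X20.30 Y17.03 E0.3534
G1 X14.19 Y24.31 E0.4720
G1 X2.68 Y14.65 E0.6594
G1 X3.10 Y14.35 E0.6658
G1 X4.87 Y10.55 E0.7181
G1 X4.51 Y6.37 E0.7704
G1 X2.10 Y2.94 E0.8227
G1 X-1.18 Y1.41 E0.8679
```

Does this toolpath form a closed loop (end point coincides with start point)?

yes

Start point (G0): (-1.18, 1.41). End point (last G1): the path returns to the start — closed.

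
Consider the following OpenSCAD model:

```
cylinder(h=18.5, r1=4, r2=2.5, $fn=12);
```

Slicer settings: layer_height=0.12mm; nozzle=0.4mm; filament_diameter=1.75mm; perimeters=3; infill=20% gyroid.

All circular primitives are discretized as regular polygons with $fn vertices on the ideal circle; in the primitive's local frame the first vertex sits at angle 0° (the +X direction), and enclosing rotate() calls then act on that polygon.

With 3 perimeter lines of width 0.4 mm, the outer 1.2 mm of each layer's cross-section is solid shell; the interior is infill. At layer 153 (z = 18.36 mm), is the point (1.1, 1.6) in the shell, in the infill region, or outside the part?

At z = 18.36 mm: the cone: at t=0.992 of its height the radius interpolates to r₁+(r₂−r₁)t = 2.511, giving a regular 12-gon of that circumradius. Overall, the cross-section is a single solid region. The nearest boundary edge runs (2.17, 1.26)→(1.26, 2.17); distance from the point to it = 0.52 mm. The point is inside the cross-section, 0.52 mm from the nearest boundary — within the 1.2 mm shell band (3 × 0.4).

shell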